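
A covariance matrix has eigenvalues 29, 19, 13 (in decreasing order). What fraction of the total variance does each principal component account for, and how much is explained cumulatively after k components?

Step 1 — total variance = trace(Sigma) = Σ λ_i = 29 + 19 + 13 = 61.

Step 2 — fraction explained by component i = λ_i / Σ λ:
  PC1: 29/61 = 0.4754
  PC2: 19/61 = 0.3115
  PC3: 13/61 = 0.2131

Step 3 — cumulative fraction after k components = (λ_1 + ... + λ_k) / Σ λ:
  k = 1: 29/61 = 0.4754
  k = 2: (29 + 19)/61 = 48/61 = 0.7869
  k = 3: (29 + 19 + 13)/61 = 61/61 = 1

Summary (fraction, with percent):

explained: PC1 0.4754 (47.54%), PC2 0.3115 (31.15%), PC3 0.2131 (21.31%);  cumulative: 0.4754, 0.7869, 1


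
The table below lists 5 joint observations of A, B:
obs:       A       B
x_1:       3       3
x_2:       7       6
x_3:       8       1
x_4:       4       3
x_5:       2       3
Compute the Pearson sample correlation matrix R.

Step 1 — column means:
  mean(A) = (3 + 7 + 8 + 4 + 2) / 5 = 24/5 = 4.8
  mean(B) = (3 + 6 + 1 + 3 + 3) / 5 = 16/5 = 3.2

Step 2 — sample variances and covariances s[i,j] = (1/(n-1)) · Σ_k (x_{k,i} - mean_i) · (x_{k,j} - mean_j), with n-1 = 4:
  s[A,A] = ((-1.8)·(-1.8) + (2.2)·(2.2) + (3.2)·(3.2) + (-0.8)·(-0.8) + (-2.8)·(-2.8)) / 4 = 26.8/4 = 6.7
  s[A,B] = ((-1.8)·(-0.2) + (2.2)·(2.8) + (3.2)·(-2.2) + (-0.8)·(-0.2) + (-2.8)·(-0.2)) / 4 = 0.2/4 = 0.05
  s[B,B] = ((-0.2)·(-0.2) + (2.8)·(2.8) + (-2.2)·(-2.2) + (-0.2)·(-0.2) + (-0.2)·(-0.2)) / 4 = 12.8/4 = 3.2
  Sample standard deviations s_i = √(s[i,i]):
  s(A) = √(6.7) = 2.5884
  s(B) = √(3.2) = 1.7889

Step 3 — r_{ij} = s_{ij} / (s_i · s_j):
  r[A,A] = 1 (diagonal).
  r[A,B] = 0.05 / (2.5884 · 1.7889) = 0.05 / 4.6303 = 0.0108
  r[B,B] = 1 (diagonal).

R is symmetric with unit diagonal. Assembling:

R = [[1, 0.0108],
 [0.0108, 1]]


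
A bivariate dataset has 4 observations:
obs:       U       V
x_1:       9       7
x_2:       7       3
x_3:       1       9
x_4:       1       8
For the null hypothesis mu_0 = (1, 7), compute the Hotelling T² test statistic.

Step 1 — sample mean vector:
  mean(U) = (9 + 7 + 1 + 1) / 4 = 18/4 = 4.5
  mean(V) = (7 + 3 + 9 + 8) / 4 = 27/4 = 6.75
  x̄ = (4.5, 6.75),  deviation x̄ - mu_0 = (4.5, 6.75) - (1, 7) = (3.5, -0.25).

Step 2 — sample covariance matrix, S[i,j] = (1/(n-1)) · Σ_k (x_{k,i} - mean_i) · (x_{k,j} - mean_j), divisor n-1 = 3:
  S[U,U] = ((4.5)·(4.5) + (2.5)·(2.5) + (-3.5)·(-3.5) + (-3.5)·(-3.5)) / 3 = 51/3 = 17
  S[U,V] = ((4.5)·(0.25) + (2.5)·(-3.75) + (-3.5)·(2.25) + (-3.5)·(1.25)) / 3 = -20.5/3 = -6.8333
  S[V,V] = ((0.25)·(0.25) + (-3.75)·(-3.75) + (2.25)·(2.25) + (1.25)·(1.25)) / 3 = 20.75/3 = 6.9167
  S = [[17, -6.8333],
 [-6.8333, 6.9167]].

Step 3 — invert S. det(S) = 17·6.9167 - (-6.8333)² = 70.8889.
  S^{-1} = (1/det) · [[d, -b], [-b, a]] = [[0.0976, 0.0964],
 [0.0964, 0.2398]].

Step 4 — quadratic form (x̄ - mu_0)^T · S^{-1} · (x̄ - mu_0):
  S^{-1} · (x̄ - mu_0) = (0.3174, 0.2774),
  (x̄ - mu_0)^T · [...] = (3.5)·(0.3174) + (-0.25)·(0.2774) = 1.0415.

Step 5 — scale by n: T² = 4 · 1.0415 = 4.1661.

T² ≈ 4.1661


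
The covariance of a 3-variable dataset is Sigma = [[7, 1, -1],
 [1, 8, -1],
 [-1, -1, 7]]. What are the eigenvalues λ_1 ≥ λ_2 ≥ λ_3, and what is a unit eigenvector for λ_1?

Step 1 — characteristic polynomial p(λ) = det(λI - Sigma) = λ³ - tr·λ² + c_1·λ - det, where tr = trace, c_1 = sum of the principal 2×2 minors, det = det(Sigma):
  tr = 7 + 8 + 7 = 22,
  c_1 = (7·8 - (1)²) + (7·7 - (-1)²) + (8·7 - (-1)²) = 55 + 48 + 55 = 158,
  det = 7·(8·7 - (-1)²) - (1)·((1)·7 - (-1)·(-1)) + (-1)·((1)·(-1) - 8·(-1)) = 7·(55) - (1)·(6) + (-1)·(7) = 372.
  So p(λ) = λ³ - 22λ² + 158λ - 372.
Step 2 — look for an integer root (rational root theorem: any rational root is an integer divisor of 372). Testing λ = 6:
  p(6) = 216 - 792 + 948 - 372 = 0  ✓
  Dividing out (λ - 6): p(λ) = (λ - 6)(λ² - 16λ + 62).
Step 3 — remaining eigenvalues from the quadratic λ² - 16λ + 62 = 0:
  Δ = 16² - 4·62 = 256 - 248 = 8,  λ = (16 ± √8)/2 = (16 ± 2.8284)/2 ≈ 9.4142 or 6.5858.
  Sorted: λ_1 = 9.4142,  λ_2 = 6.5858,  λ_3 = 6  (check: sum = 22 = tr ✓).

Step 4 — unit eigenvector for λ_1 ≈ 9.4142: v spans the null space of (Sigma - λ_1 I), whose rows are
  r_1 = (-2.4142, 1, -1),  r_2 = (1, -1.4142, -1),  r_3 = (-1, -1, -2.4142).
  v is orthogonal to every row, so take v ∝ r_1 × r_2 = ((1)·(-1) - (-1)·(-1.4142), (-1)·(1) - (-2.4142)·(-1), (-2.4142)·(-1.4142) - (1)·(1)) ≈ (-2.4142, -3.4142, 2.4142).
  Rescale (multiply by -1 so the first nonzero entry is positive): u = (2.4142, 3.4142, -2.4142).
  ||u|| = √((2.4142)² + (3.4142)² + (-2.4142)²) = √(23.3137) ≈ 4.8284,  v_1 = u/||u|| ≈ (0.5, 0.7071, -0.5) (||v_1|| = 1).

λ_1 = 9.4142,  λ_2 = 6.5858,  λ_3 = 6;  v_1 ≈ (0.5, 0.7071, -0.5)


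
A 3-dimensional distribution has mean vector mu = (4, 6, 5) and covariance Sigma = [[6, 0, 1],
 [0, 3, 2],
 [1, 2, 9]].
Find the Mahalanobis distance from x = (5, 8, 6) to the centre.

Step 1 — centre the observation: (x - mu) = (1, 2, 1).

Step 2 — invert Sigma (cofactor / det for 3×3, or solve directly):
  Sigma^{-1} = [[0.1704, 0.0148, -0.0222],
 [0.0148, 0.3926, -0.0889],
 [-0.0222, -0.0889, 0.1333]].

Step 3 — form the quadratic (x - mu)^T · Sigma^{-1} · (x - mu):
  Sigma^{-1} · (x - mu) = (0.1778, 0.7111, -0.0667).
  (x - mu)^T · [Sigma^{-1} · (x - mu)] = (1)·(0.1778) + (2)·(0.7111) + (1)·(-0.0667) = 1.5333.

Step 4 — take square root: d = √(1.5333) ≈ 1.2383.

d(x, mu) = √(1.5333) ≈ 1.2383


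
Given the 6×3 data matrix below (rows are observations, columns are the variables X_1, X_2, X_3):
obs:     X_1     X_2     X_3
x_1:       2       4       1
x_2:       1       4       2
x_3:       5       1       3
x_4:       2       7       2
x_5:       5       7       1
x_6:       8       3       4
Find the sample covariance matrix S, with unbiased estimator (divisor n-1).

Step 1 — column means:
  mean(X_1) = (2 + 1 + 5 + 2 + 5 + 8) / 6 = 23/6 = 3.8333
  mean(X_2) = (4 + 4 + 1 + 7 + 7 + 3) / 6 = 26/6 = 4.3333
  mean(X_3) = (1 + 2 + 3 + 2 + 1 + 4) / 6 = 13/6 = 2.1667

Step 2 — sample covariance S[i,j] = (1/(n-1)) · Σ_k (x_{k,i} - mean_i) · (x_{k,j} - mean_j), with n-1 = 5.
  S[X_1,X_1] = ((-1.8333)·(-1.8333) + (-2.8333)·(-2.8333) + (1.1667)·(1.1667) + (-1.8333)·(-1.8333) + (1.1667)·(1.1667) + (4.1667)·(4.1667)) / 5 = 34.8333/5 = 6.9667
  S[X_1,X_2] = ((-1.8333)·(-0.3333) + (-2.8333)·(-0.3333) + (1.1667)·(-3.3333) + (-1.8333)·(2.6667) + (1.1667)·(2.6667) + (4.1667)·(-1.3333)) / 5 = -9.6667/5 = -1.9333
  S[X_1,X_3] = ((-1.8333)·(-1.1667) + (-2.8333)·(-0.1667) + (1.1667)·(0.8333) + (-1.8333)·(-0.1667) + (1.1667)·(-1.1667) + (4.1667)·(1.8333)) / 5 = 10.1667/5 = 2.0333
  S[X_2,X_2] = ((-0.3333)·(-0.3333) + (-0.3333)·(-0.3333) + (-3.3333)·(-3.3333) + (2.6667)·(2.6667) + (2.6667)·(2.6667) + (-1.3333)·(-1.3333)) / 5 = 27.3333/5 = 5.4667
  S[X_2,X_3] = ((-0.3333)·(-1.1667) + (-0.3333)·(-0.1667) + (-3.3333)·(0.8333) + (2.6667)·(-0.1667) + (2.6667)·(-1.1667) + (-1.3333)·(1.8333)) / 5 = -8.3333/5 = -1.6667
  S[X_3,X_3] = ((-1.1667)·(-1.1667) + (-0.1667)·(-0.1667) + (0.8333)·(0.8333) + (-0.1667)·(-0.1667) + (-1.1667)·(-1.1667) + (1.8333)·(1.8333)) / 5 = 6.8333/5 = 1.3667

S is symmetric (S[j,i] = S[i,j]). Assembling:

S = [[6.9667, -1.9333, 2.0333],
 [-1.9333, 5.4667, -1.6667],
 [2.0333, -1.6667, 1.3667]]


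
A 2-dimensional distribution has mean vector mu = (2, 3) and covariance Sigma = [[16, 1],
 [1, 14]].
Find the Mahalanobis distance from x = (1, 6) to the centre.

Step 1 — centre the observation: (x - mu) = (-1, 3).

Step 2 — invert Sigma. det(Sigma) = 16·14 - (1)² = 223.
  Sigma^{-1} = (1/det) · [[d, -b], [-b, a]] = [[0.0628, -0.0045],
 [-0.0045, 0.0717]].

Step 3 — form the quadratic (x - mu)^T · Sigma^{-1} · (x - mu):
  Sigma^{-1} · (x - mu) = (-0.0762, 0.2197).
  (x - mu)^T · [Sigma^{-1} · (x - mu)] = (-1)·(-0.0762) + (3)·(0.2197) = 0.7354.

Step 4 — take square root: d = √(0.7354) ≈ 0.8576.

d(x, mu) = √(0.7354) ≈ 0.8576


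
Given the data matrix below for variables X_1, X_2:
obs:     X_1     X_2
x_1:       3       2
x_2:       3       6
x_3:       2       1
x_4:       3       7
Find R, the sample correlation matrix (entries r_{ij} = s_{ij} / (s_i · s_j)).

Step 1 — column means:
  mean(X_1) = (3 + 3 + 2 + 3) / 4 = 11/4 = 2.75
  mean(X_2) = (2 + 6 + 1 + 7) / 4 = 16/4 = 4

Step 2 — sample variances and covariances s[i,j] = (1/(n-1)) · Σ_k (x_{k,i} - mean_i) · (x_{k,j} - mean_j), with n-1 = 3:
  s[X_1,X_1] = ((0.25)·(0.25) + (0.25)·(0.25) + (-0.75)·(-0.75) + (0.25)·(0.25)) / 3 = 0.75/3 = 0.25
  s[X_1,X_2] = ((0.25)·(-2) + (0.25)·(2) + (-0.75)·(-3) + (0.25)·(3)) / 3 = 3/3 = 1
  s[X_2,X_2] = ((-2)·(-2) + (2)·(2) + (-3)·(-3) + (3)·(3)) / 3 = 26/3 = 8.6667
  Sample standard deviations s_i = √(s[i,i]):
  s(X_1) = √(0.25) = 0.5
  s(X_2) = √(8.6667) = 2.9439

Step 3 — r_{ij} = s_{ij} / (s_i · s_j):
  r[X_1,X_1] = 1 (diagonal).
  r[X_1,X_2] = 1 / (0.5 · 2.9439) = 1 / 1.472 = 0.6794
  r[X_2,X_2] = 1 (diagonal).

R is symmetric with unit diagonal. Assembling:

R = [[1, 0.6794],
 [0.6794, 1]]


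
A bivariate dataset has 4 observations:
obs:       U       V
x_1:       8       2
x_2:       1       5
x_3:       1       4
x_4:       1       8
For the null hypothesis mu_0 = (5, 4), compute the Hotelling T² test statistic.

Step 1 — sample mean vector:
  mean(U) = (8 + 1 + 1 + 1) / 4 = 11/4 = 2.75
  mean(V) = (2 + 5 + 4 + 8) / 4 = 19/4 = 4.75
  x̄ = (2.75, 4.75),  deviation x̄ - mu_0 = (2.75, 4.75) - (5, 4) = (-2.25, 0.75).

Step 2 — sample covariance matrix, S[i,j] = (1/(n-1)) · Σ_k (x_{k,i} - mean_i) · (x_{k,j} - mean_j), divisor n-1 = 3:
  S[U,U] = ((5.25)·(5.25) + (-1.75)·(-1.75) + (-1.75)·(-1.75) + (-1.75)·(-1.75)) / 3 = 36.75/3 = 12.25
  S[U,V] = ((5.25)·(-2.75) + (-1.75)·(0.25) + (-1.75)·(-0.75) + (-1.75)·(3.25)) / 3 = -19.25/3 = -6.4167
  S[V,V] = ((-2.75)·(-2.75) + (0.25)·(0.25) + (-0.75)·(-0.75) + (3.25)·(3.25)) / 3 = 18.75/3 = 6.25
  S = [[12.25, -6.4167],
 [-6.4167, 6.25]].

Step 3 — invert S. det(S) = 12.25·6.25 - (-6.4167)² = 35.3889.
  S^{-1} = (1/det) · [[d, -b], [-b, a]] = [[0.1766, 0.1813],
 [0.1813, 0.3462]].

Step 4 — quadratic form (x̄ - mu_0)^T · S^{-1} · (x̄ - mu_0):
  S^{-1} · (x̄ - mu_0) = (-0.2614, -0.1484),
  (x̄ - mu_0)^T · [...] = (-2.25)·(-0.2614) + (0.75)·(-0.1484) = 0.4768.

Step 5 — scale by n: T² = 4 · 0.4768 = 1.9074.

T² ≈ 1.9074


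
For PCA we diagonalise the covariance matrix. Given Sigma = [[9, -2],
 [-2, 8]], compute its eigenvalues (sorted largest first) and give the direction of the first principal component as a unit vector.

Step 1 — characteristic polynomial of 2×2 Sigma:
  det(Sigma - λI) = λ² - trace · λ + det = 0.
  trace = 9 + 8 = 17, det = 9·8 - (-2)² = 68.
Step 2 — discriminant:
  Δ = trace² - 4·det = 289 - 272 = 17.
Step 3 — eigenvalues:
  λ = (trace ± √Δ)/2 = (17 ± 4.1231)/2,
  λ_1 = 10.5616,  λ_2 = 6.4384.

Step 4 — unit eigenvector for λ_1: solve (Sigma - λ_1 I)v = 0. First row:
  (9 - 10.5616)·v_x + (-2)·v_y = 0, i.e. (-1.5616)·v_x + (-2)·v_y = 0,
  so v ∝ (b, λ_1 - a) = (-2, 1.5616); multiply by -1 so the first entry is positive: u = (2, -1.5616).
  ||u|| = √((2)² + (-1.5616)²) = √(6.4384) ≈ 2.5374,
  v_1 = u/||u|| ≈ (0.7882, -0.6154) (||v_1|| = 1).

λ_1 = 10.5616,  λ_2 = 6.4384;  v_1 ≈ (0.7882, -0.6154)


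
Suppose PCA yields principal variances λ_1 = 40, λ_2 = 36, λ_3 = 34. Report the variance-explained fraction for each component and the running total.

Step 1 — total variance = trace(Sigma) = Σ λ_i = 40 + 36 + 34 = 110.

Step 2 — fraction explained by component i = λ_i / Σ λ:
  PC1: 40/110 = 0.3636
  PC2: 36/110 = 0.3273
  PC3: 34/110 = 0.3091

Step 3 — cumulative fraction after k components = (λ_1 + ... + λ_k) / Σ λ:
  k = 1: 40/110 = 0.3636
  k = 2: (40 + 36)/110 = 76/110 = 0.6909
  k = 3: (40 + 36 + 34)/110 = 110/110 = 1

Summary (fraction, with percent):

explained: PC1 0.3636 (36.36%), PC2 0.3273 (32.73%), PC3 0.3091 (30.91%);  cumulative: 0.3636, 0.6909, 1


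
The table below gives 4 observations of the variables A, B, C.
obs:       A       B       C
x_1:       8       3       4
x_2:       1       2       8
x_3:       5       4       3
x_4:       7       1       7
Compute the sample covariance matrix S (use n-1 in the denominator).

Step 1 — column means:
  mean(A) = (8 + 1 + 5 + 7) / 4 = 21/4 = 5.25
  mean(B) = (3 + 2 + 4 + 1) / 4 = 10/4 = 2.5
  mean(C) = (4 + 8 + 3 + 7) / 4 = 22/4 = 5.5

Step 2 — sample covariance S[i,j] = (1/(n-1)) · Σ_k (x_{k,i} - mean_i) · (x_{k,j} - mean_j), with n-1 = 3.
  S[A,A] = ((2.75)·(2.75) + (-4.25)·(-4.25) + (-0.25)·(-0.25) + (1.75)·(1.75)) / 3 = 28.75/3 = 9.5833
  S[A,B] = ((2.75)·(0.5) + (-4.25)·(-0.5) + (-0.25)·(1.5) + (1.75)·(-1.5)) / 3 = 0.5/3 = 0.1667
  S[A,C] = ((2.75)·(-1.5) + (-4.25)·(2.5) + (-0.25)·(-2.5) + (1.75)·(1.5)) / 3 = -11.5/3 = -3.8333
  S[B,B] = ((0.5)·(0.5) + (-0.5)·(-0.5) + (1.5)·(1.5) + (-1.5)·(-1.5)) / 3 = 5/3 = 1.6667
  S[B,C] = ((0.5)·(-1.5) + (-0.5)·(2.5) + (1.5)·(-2.5) + (-1.5)·(1.5)) / 3 = -8/3 = -2.6667
  S[C,C] = ((-1.5)·(-1.5) + (2.5)·(2.5) + (-2.5)·(-2.5) + (1.5)·(1.5)) / 3 = 17/3 = 5.6667

S is symmetric (S[j,i] = S[i,j]). Assembling:

S = [[9.5833, 0.1667, -3.8333],
 [0.1667, 1.6667, -2.6667],
 [-3.8333, -2.6667, 5.6667]]


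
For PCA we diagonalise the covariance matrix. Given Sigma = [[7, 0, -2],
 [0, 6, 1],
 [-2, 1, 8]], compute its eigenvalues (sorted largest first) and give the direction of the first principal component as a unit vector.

Step 1 — characteristic polynomial p(λ) = det(λI - Sigma) = λ³ - tr·λ² + c_1·λ - det, where tr = trace, c_1 = sum of the principal 2×2 minors, det = det(Sigma):
  tr = 7 + 6 + 8 = 21,
  c_1 = (7·6 - (0)²) + (7·8 - (-2)²) + (6·8 - (1)²) = 42 + 52 + 47 = 141,
  det = 7·(6·8 - (1)²) - (0)·((0)·8 - (1)·(-2)) + (-2)·((0)·(1) - 6·(-2)) = 7·(47) - (0)·(2) + (-2)·(12) = 305.
  So p(λ) = λ³ - 21λ² + 141λ - 305.
Step 2 — look for an integer root (rational root theorem: any rational root is an integer divisor of 305). Testing λ = 5:
  p(5) = 125 - 525 + 705 - 305 = 0  ✓
  Dividing out (λ - 5): p(λ) = (λ - 5)(λ² - 16λ + 61).
Step 3 — remaining eigenvalues from the quadratic λ² - 16λ + 61 = 0:
  Δ = 16² - 4·61 = 256 - 244 = 12,  λ = (16 ± √12)/2 = (16 ± 3.4641)/2 ≈ 9.7321 or 6.2679.
  Sorted: λ_1 = 9.7321,  λ_2 = 6.2679,  λ_3 = 5  (check: sum = 21 = tr ✓).

Step 4 — unit eigenvector for λ_1 ≈ 9.7321: v spans the null space of (Sigma - λ_1 I), whose rows are
  r_1 = (-2.7321, 0, -2),  r_2 = (0, -3.7321, 1),  r_3 = (-2, 1, -1.7321).
  v is orthogonal to every row, so take v ∝ r_1 × r_2 = ((0)·(1) - (-2)·(-3.7321), (-2)·(0) - (-2.7321)·(1), (-2.7321)·(-3.7321) - (0)·(0)) ≈ (-7.4641, 2.7321, 10.1962).
  Rescale (multiply by -1 so the first nonzero entry is positive): u = (7.4641, -2.7321, -10.1962).
  ||u|| = √((7.4641)² + (-2.7321)² + (-10.1962)²) = √(167.1384) ≈ 12.9282,  v_1 = u/||u|| ≈ (0.5774, -0.2113, -0.7887) (||v_1|| = 1).

λ_1 = 9.7321,  λ_2 = 6.2679,  λ_3 = 5;  v_1 ≈ (0.5774, -0.2113, -0.7887)


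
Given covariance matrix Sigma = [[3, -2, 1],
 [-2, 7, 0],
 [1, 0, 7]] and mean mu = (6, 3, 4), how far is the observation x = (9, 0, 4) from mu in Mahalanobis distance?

Step 1 — centre the observation: (x - mu) = (3, -3, 0).

Step 2 — invert Sigma (cofactor / det for 3×3, or solve directly):
  Sigma^{-1} = [[0.4375, 0.125, -0.0625],
 [0.125, 0.1786, -0.0179],
 [-0.0625, -0.0179, 0.1518]].

Step 3 — form the quadratic (x - mu)^T · Sigma^{-1} · (x - mu):
  Sigma^{-1} · (x - mu) = (0.9375, -0.1607, -0.1339).
  (x - mu)^T · [Sigma^{-1} · (x - mu)] = (3)·(0.9375) + (-3)·(-0.1607) + (0)·(-0.1339) = 3.2946.

Step 4 — take square root: d = √(3.2946) ≈ 1.8151.

d(x, mu) = √(3.2946) ≈ 1.8151


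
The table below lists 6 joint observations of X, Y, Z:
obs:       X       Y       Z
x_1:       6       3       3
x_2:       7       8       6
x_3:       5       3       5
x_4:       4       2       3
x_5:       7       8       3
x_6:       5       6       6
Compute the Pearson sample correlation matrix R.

Step 1 — column means:
  mean(X) = (6 + 7 + 5 + 4 + 7 + 5) / 6 = 34/6 = 5.6667
  mean(Y) = (3 + 8 + 3 + 2 + 8 + 6) / 6 = 30/6 = 5
  mean(Z) = (3 + 6 + 5 + 3 + 3 + 6) / 6 = 26/6 = 4.3333

Step 2 — sample variances and covariances s[i,j] = (1/(n-1)) · Σ_k (x_{k,i} - mean_i) · (x_{k,j} - mean_j), with n-1 = 5:
  s[X,X] = ((0.3333)·(0.3333) + (1.3333)·(1.3333) + (-0.6667)·(-0.6667) + (-1.6667)·(-1.6667) + (1.3333)·(1.3333) + (-0.6667)·(-0.6667)) / 5 = 7.3333/5 = 1.4667
  s[X,Y] = ((0.3333)·(-2) + (1.3333)·(3) + (-0.6667)·(-2) + (-1.6667)·(-3) + (1.3333)·(3) + (-0.6667)·(1)) / 5 = 13/5 = 2.6
  s[X,Z] = ((0.3333)·(-1.3333) + (1.3333)·(1.6667) + (-0.6667)·(0.6667) + (-1.6667)·(-1.3333) + (1.3333)·(-1.3333) + (-0.6667)·(1.6667)) / 5 = 0.6667/5 = 0.1333
  s[Y,Y] = ((-2)·(-2) + (3)·(3) + (-2)·(-2) + (-3)·(-3) + (3)·(3) + (1)·(1)) / 5 = 36/5 = 7.2
  s[Y,Z] = ((-2)·(-1.3333) + (3)·(1.6667) + (-2)·(0.6667) + (-3)·(-1.3333) + (3)·(-1.3333) + (1)·(1.6667)) / 5 = 8/5 = 1.6
  s[Z,Z] = ((-1.3333)·(-1.3333) + (1.6667)·(1.6667) + (0.6667)·(0.6667) + (-1.3333)·(-1.3333) + (-1.3333)·(-1.3333) + (1.6667)·(1.6667)) / 5 = 11.3333/5 = 2.2667
  Sample standard deviations s_i = √(s[i,i]):
  s(X) = √(1.4667) = 1.2111
  s(Y) = √(7.2) = 2.6833
  s(Z) = √(2.2667) = 1.5055

Step 3 — r_{ij} = s_{ij} / (s_i · s_j):
  r[X,X] = 1 (diagonal).
  r[X,Y] = 2.6 / (1.2111 · 2.6833) = 2.6 / 3.2496 = 0.8001
  r[X,Z] = 0.1333 / (1.2111 · 1.5055) = 0.1333 / 1.8233 = 0.0731
  r[Y,Y] = 1 (diagonal).
  r[Y,Z] = 1.6 / (2.6833 · 1.5055) = 1.6 / 4.0398 = 0.3961
  r[Z,Z] = 1 (diagonal).

R is symmetric with unit diagonal. Assembling:

R = [[1, 0.8001, 0.0731],
 [0.8001, 1, 0.3961],
 [0.0731, 0.3961, 1]]


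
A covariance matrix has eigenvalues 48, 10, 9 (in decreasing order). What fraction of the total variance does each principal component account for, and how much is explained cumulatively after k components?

Step 1 — total variance = trace(Sigma) = Σ λ_i = 48 + 10 + 9 = 67.

Step 2 — fraction explained by component i = λ_i / Σ λ:
  PC1: 48/67 = 0.7164
  PC2: 10/67 = 0.1493
  PC3: 9/67 = 0.1343

Step 3 — cumulative fraction after k components = (λ_1 + ... + λ_k) / Σ λ:
  k = 1: 48/67 = 0.7164
  k = 2: (48 + 10)/67 = 58/67 = 0.8657
  k = 3: (48 + 10 + 9)/67 = 67/67 = 1

Summary (fraction, with percent):

explained: PC1 0.7164 (71.64%), PC2 0.1493 (14.93%), PC3 0.1343 (13.43%);  cumulative: 0.7164, 0.8657, 1


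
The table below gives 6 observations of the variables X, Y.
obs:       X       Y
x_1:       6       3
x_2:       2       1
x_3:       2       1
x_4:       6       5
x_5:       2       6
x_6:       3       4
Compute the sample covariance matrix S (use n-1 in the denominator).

Step 1 — column means:
  mean(X) = (6 + 2 + 2 + 6 + 2 + 3) / 6 = 21/6 = 3.5
  mean(Y) = (3 + 1 + 1 + 5 + 6 + 4) / 6 = 20/6 = 3.3333

Step 2 — sample covariance S[i,j] = (1/(n-1)) · Σ_k (x_{k,i} - mean_i) · (x_{k,j} - mean_j), with n-1 = 5.
  S[X,X] = ((2.5)·(2.5) + (-1.5)·(-1.5) + (-1.5)·(-1.5) + (2.5)·(2.5) + (-1.5)·(-1.5) + (-0.5)·(-0.5)) / 5 = 19.5/5 = 3.9
  S[X,Y] = ((2.5)·(-0.3333) + (-1.5)·(-2.3333) + (-1.5)·(-2.3333) + (2.5)·(1.6667) + (-1.5)·(2.6667) + (-0.5)·(0.6667)) / 5 = 6/5 = 1.2
  S[Y,Y] = ((-0.3333)·(-0.3333) + (-2.3333)·(-2.3333) + (-2.3333)·(-2.3333) + (1.6667)·(1.6667) + (2.6667)·(2.6667) + (0.6667)·(0.6667)) / 5 = 21.3333/5 = 4.2667

S is symmetric (S[j,i] = S[i,j]). Assembling:

S = [[3.9, 1.2],
 [1.2, 4.2667]]


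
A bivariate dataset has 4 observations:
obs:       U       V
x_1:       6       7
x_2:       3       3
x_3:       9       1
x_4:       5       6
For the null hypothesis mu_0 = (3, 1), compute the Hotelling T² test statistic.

Step 1 — sample mean vector:
  mean(U) = (6 + 3 + 9 + 5) / 4 = 23/4 = 5.75
  mean(V) = (7 + 3 + 1 + 6) / 4 = 17/4 = 4.25
  x̄ = (5.75, 4.25),  deviation x̄ - mu_0 = (5.75, 4.25) - (3, 1) = (2.75, 3.25).

Step 2 — sample covariance matrix, S[i,j] = (1/(n-1)) · Σ_k (x_{k,i} - mean_i) · (x_{k,j} - mean_j), divisor n-1 = 3:
  S[U,U] = ((0.25)·(0.25) + (-2.75)·(-2.75) + (3.25)·(3.25) + (-0.75)·(-0.75)) / 3 = 18.75/3 = 6.25
  S[U,V] = ((0.25)·(2.75) + (-2.75)·(-1.25) + (3.25)·(-3.25) + (-0.75)·(1.75)) / 3 = -7.75/3 = -2.5833
  S[V,V] = ((2.75)·(2.75) + (-1.25)·(-1.25) + (-3.25)·(-3.25) + (1.75)·(1.75)) / 3 = 22.75/3 = 7.5833
  S = [[6.25, -2.5833],
 [-2.5833, 7.5833]].

Step 3 — invert S. det(S) = 6.25·7.5833 - (-2.5833)² = 40.7222.
  S^{-1} = (1/det) · [[d, -b], [-b, a]] = [[0.1862, 0.0634],
 [0.0634, 0.1535]].

Step 4 — quadratic form (x̄ - mu_0)^T · S^{-1} · (x̄ - mu_0):
  S^{-1} · (x̄ - mu_0) = (0.7183, 0.6733),
  (x̄ - mu_0)^T · [...] = (2.75)·(0.7183) + (3.25)·(0.6733) = 4.1634.

Step 5 — scale by n: T² = 4 · 4.1634 = 16.6535.

T² ≈ 16.6535


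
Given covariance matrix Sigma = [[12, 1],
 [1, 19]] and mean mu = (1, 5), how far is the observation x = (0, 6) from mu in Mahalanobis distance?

Step 1 — centre the observation: (x - mu) = (-1, 1).

Step 2 — invert Sigma. det(Sigma) = 12·19 - (1)² = 227.
  Sigma^{-1} = (1/det) · [[d, -b], [-b, a]] = [[0.0837, -0.0044],
 [-0.0044, 0.0529]].

Step 3 — form the quadratic (x - mu)^T · Sigma^{-1} · (x - mu):
  Sigma^{-1} · (x - mu) = (-0.0881, 0.0573).
  (x - mu)^T · [Sigma^{-1} · (x - mu)] = (-1)·(-0.0881) + (1)·(0.0573) = 0.1454.

Step 4 — take square root: d = √(0.1454) ≈ 0.3813.

d(x, mu) = √(0.1454) ≈ 0.3813


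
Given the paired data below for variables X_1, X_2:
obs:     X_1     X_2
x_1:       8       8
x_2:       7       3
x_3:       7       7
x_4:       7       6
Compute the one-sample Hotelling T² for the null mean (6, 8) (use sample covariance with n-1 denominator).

Step 1 — sample mean vector:
  mean(X_1) = (8 + 7 + 7 + 7) / 4 = 29/4 = 7.25
  mean(X_2) = (8 + 3 + 7 + 6) / 4 = 24/4 = 6
  x̄ = (7.25, 6),  deviation x̄ - mu_0 = (7.25, 6) - (6, 8) = (1.25, -2).

Step 2 — sample covariance matrix, S[i,j] = (1/(n-1)) · Σ_k (x_{k,i} - mean_i) · (x_{k,j} - mean_j), divisor n-1 = 3:
  S[X_1,X_1] = ((0.75)·(0.75) + (-0.25)·(-0.25) + (-0.25)·(-0.25) + (-0.25)·(-0.25)) / 3 = 0.75/3 = 0.25
  S[X_1,X_2] = ((0.75)·(2) + (-0.25)·(-3) + (-0.25)·(1) + (-0.25)·(0)) / 3 = 2/3 = 0.6667
  S[X_2,X_2] = ((2)·(2) + (-3)·(-3) + (1)·(1) + (0)·(0)) / 3 = 14/3 = 4.6667
  S = [[0.25, 0.6667],
 [0.6667, 4.6667]].

Step 3 — invert S. det(S) = 0.25·4.6667 - (0.6667)² = 0.7222.
  S^{-1} = (1/det) · [[d, -b], [-b, a]] = [[6.4615, -0.9231],
 [-0.9231, 0.3462]].

Step 4 — quadratic form (x̄ - mu_0)^T · S^{-1} · (x̄ - mu_0):
  S^{-1} · (x̄ - mu_0) = (9.9231, -1.8462),
  (x̄ - mu_0)^T · [...] = (1.25)·(9.9231) + (-2)·(-1.8462) = 16.0962.

Step 5 — scale by n: T² = 4 · 16.0962 = 64.3846.

T² ≈ 64.3846


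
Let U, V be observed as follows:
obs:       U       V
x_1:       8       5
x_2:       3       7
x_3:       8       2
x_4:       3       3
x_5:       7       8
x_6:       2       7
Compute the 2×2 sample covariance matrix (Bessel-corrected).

Step 1 — column means:
  mean(U) = (8 + 3 + 8 + 3 + 7 + 2) / 6 = 31/6 = 5.1667
  mean(V) = (5 + 7 + 2 + 3 + 8 + 7) / 6 = 32/6 = 5.3333

Step 2 — sample covariance S[i,j] = (1/(n-1)) · Σ_k (x_{k,i} - mean_i) · (x_{k,j} - mean_j), with n-1 = 5.
  S[U,U] = ((2.8333)·(2.8333) + (-2.1667)·(-2.1667) + (2.8333)·(2.8333) + (-2.1667)·(-2.1667) + (1.8333)·(1.8333) + (-3.1667)·(-3.1667)) / 5 = 38.8333/5 = 7.7667
  S[U,V] = ((2.8333)·(-0.3333) + (-2.1667)·(1.6667) + (2.8333)·(-3.3333) + (-2.1667)·(-2.3333) + (1.8333)·(2.6667) + (-3.1667)·(1.6667)) / 5 = -9.3333/5 = -1.8667
  S[V,V] = ((-0.3333)·(-0.3333) + (1.6667)·(1.6667) + (-3.3333)·(-3.3333) + (-2.3333)·(-2.3333) + (2.6667)·(2.6667) + (1.6667)·(1.6667)) / 5 = 29.3333/5 = 5.8667

S is symmetric (S[j,i] = S[i,j]). Assembling:

S = [[7.7667, -1.8667],
 [-1.8667, 5.8667]]


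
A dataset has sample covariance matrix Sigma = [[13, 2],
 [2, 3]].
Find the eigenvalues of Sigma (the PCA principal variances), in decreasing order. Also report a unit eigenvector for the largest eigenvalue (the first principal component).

Step 1 — characteristic polynomial of 2×2 Sigma:
  det(Sigma - λI) = λ² - trace · λ + det = 0.
  trace = 13 + 3 = 16, det = 13·3 - (2)² = 35.
Step 2 — discriminant:
  Δ = trace² - 4·det = 256 - 140 = 116.
Step 3 — eigenvalues:
  λ = (trace ± √Δ)/2 = (16 ± 10.7703)/2,
  λ_1 = 13.3852,  λ_2 = 2.6148.

Step 4 — unit eigenvector for λ_1: solve (Sigma - λ_1 I)v = 0. First row:
  (13 - 13.3852)·v_x + (2)·v_y = 0, i.e. (-0.3852)·v_x + (2)·v_y = 0,
  so v ∝ (b, λ_1 - a) = (2, 0.3852) = u.
  ||u|| = √((2)² + (0.3852)²) = √(4.1484) ≈ 2.0368,
  v_1 = u/||u|| ≈ (0.982, 0.1891) (||v_1|| = 1).

λ_1 = 13.3852,  λ_2 = 2.6148;  v_1 ≈ (0.982, 0.1891)


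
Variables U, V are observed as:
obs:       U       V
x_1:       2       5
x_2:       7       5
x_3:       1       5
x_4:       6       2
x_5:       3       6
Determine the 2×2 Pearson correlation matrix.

Step 1 — column means:
  mean(U) = (2 + 7 + 1 + 6 + 3) / 5 = 19/5 = 3.8
  mean(V) = (5 + 5 + 5 + 2 + 6) / 5 = 23/5 = 4.6

Step 2 — sample variances and covariances s[i,j] = (1/(n-1)) · Σ_k (x_{k,i} - mean_i) · (x_{k,j} - mean_j), with n-1 = 4:
  s[U,U] = ((-1.8)·(-1.8) + (3.2)·(3.2) + (-2.8)·(-2.8) + (2.2)·(2.2) + (-0.8)·(-0.8)) / 4 = 26.8/4 = 6.7
  s[U,V] = ((-1.8)·(0.4) + (3.2)·(0.4) + (-2.8)·(0.4) + (2.2)·(-2.6) + (-0.8)·(1.4)) / 4 = -7.4/4 = -1.85
  s[V,V] = ((0.4)·(0.4) + (0.4)·(0.4) + (0.4)·(0.4) + (-2.6)·(-2.6) + (1.4)·(1.4)) / 4 = 9.2/4 = 2.3
  Sample standard deviations s_i = √(s[i,i]):
  s(U) = √(6.7) = 2.5884
  s(V) = √(2.3) = 1.5166

Step 3 — r_{ij} = s_{ij} / (s_i · s_j):
  r[U,U] = 1 (diagonal).
  r[U,V] = -1.85 / (2.5884 · 1.5166) = -1.85 / 3.9256 = -0.4713
  r[V,V] = 1 (diagonal).

R is symmetric with unit diagonal. Assembling:

R = [[1, -0.4713],
 [-0.4713, 1]]


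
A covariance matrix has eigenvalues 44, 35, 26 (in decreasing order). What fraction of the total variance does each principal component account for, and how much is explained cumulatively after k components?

Step 1 — total variance = trace(Sigma) = Σ λ_i = 44 + 35 + 26 = 105.

Step 2 — fraction explained by component i = λ_i / Σ λ:
  PC1: 44/105 = 0.419
  PC2: 35/105 = 0.3333
  PC3: 26/105 = 0.2476

Step 3 — cumulative fraction after k components = (λ_1 + ... + λ_k) / Σ λ:
  k = 1: 44/105 = 0.419
  k = 2: (44 + 35)/105 = 79/105 = 0.7524
  k = 3: (44 + 35 + 26)/105 = 105/105 = 1

Summary (fraction, with percent):

explained: PC1 0.419 (41.9%), PC2 0.3333 (33.33%), PC3 0.2476 (24.76%);  cumulative: 0.419, 0.7524, 1


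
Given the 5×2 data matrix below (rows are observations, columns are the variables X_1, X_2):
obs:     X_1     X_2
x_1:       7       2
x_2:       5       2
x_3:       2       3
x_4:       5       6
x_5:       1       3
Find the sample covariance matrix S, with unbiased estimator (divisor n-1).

Step 1 — column means:
  mean(X_1) = (7 + 5 + 2 + 5 + 1) / 5 = 20/5 = 4
  mean(X_2) = (2 + 2 + 3 + 6 + 3) / 5 = 16/5 = 3.2

Step 2 — sample covariance S[i,j] = (1/(n-1)) · Σ_k (x_{k,i} - mean_i) · (x_{k,j} - mean_j), with n-1 = 4.
  S[X_1,X_1] = ((3)·(3) + (1)·(1) + (-2)·(-2) + (1)·(1) + (-3)·(-3)) / 4 = 24/4 = 6
  S[X_1,X_2] = ((3)·(-1.2) + (1)·(-1.2) + (-2)·(-0.2) + (1)·(2.8) + (-3)·(-0.2)) / 4 = -1/4 = -0.25
  S[X_2,X_2] = ((-1.2)·(-1.2) + (-1.2)·(-1.2) + (-0.2)·(-0.2) + (2.8)·(2.8) + (-0.2)·(-0.2)) / 4 = 10.8/4 = 2.7

S is symmetric (S[j,i] = S[i,j]). Assembling:

S = [[6, -0.25],
 [-0.25, 2.7]]


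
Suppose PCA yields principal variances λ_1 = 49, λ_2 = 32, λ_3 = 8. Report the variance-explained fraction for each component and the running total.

Step 1 — total variance = trace(Sigma) = Σ λ_i = 49 + 32 + 8 = 89.

Step 2 — fraction explained by component i = λ_i / Σ λ:
  PC1: 49/89 = 0.5506
  PC2: 32/89 = 0.3596
  PC3: 8/89 = 0.0899

Step 3 — cumulative fraction after k components = (λ_1 + ... + λ_k) / Σ λ:
  k = 1: 49/89 = 0.5506
  k = 2: (49 + 32)/89 = 81/89 = 0.9101
  k = 3: (49 + 32 + 8)/89 = 89/89 = 1

Summary (fraction, with percent):

explained: PC1 0.5506 (55.06%), PC2 0.3596 (35.96%), PC3 0.0899 (8.99%);  cumulative: 0.5506, 0.9101, 1


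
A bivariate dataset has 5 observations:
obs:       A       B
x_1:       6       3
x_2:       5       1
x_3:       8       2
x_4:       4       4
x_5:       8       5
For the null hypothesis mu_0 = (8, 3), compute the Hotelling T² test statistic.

Step 1 — sample mean vector:
  mean(A) = (6 + 5 + 8 + 4 + 8) / 5 = 31/5 = 6.2
  mean(B) = (3 + 1 + 2 + 4 + 5) / 5 = 15/5 = 3
  x̄ = (6.2, 3),  deviation x̄ - mu_0 = (6.2, 3) - (8, 3) = (-1.8, 0).

Step 2 — sample covariance matrix, S[i,j] = (1/(n-1)) · Σ_k (x_{k,i} - mean_i) · (x_{k,j} - mean_j), divisor n-1 = 4:
  S[A,A] = ((-0.2)·(-0.2) + (-1.2)·(-1.2) + (1.8)·(1.8) + (-2.2)·(-2.2) + (1.8)·(1.8)) / 4 = 12.8/4 = 3.2
  S[A,B] = ((-0.2)·(0) + (-1.2)·(-2) + (1.8)·(-1) + (-2.2)·(1) + (1.8)·(2)) / 4 = 2/4 = 0.5
  S[B,B] = ((0)·(0) + (-2)·(-2) + (-1)·(-1) + (1)·(1) + (2)·(2)) / 4 = 10/4 = 2.5
  S = [[3.2, 0.5],
 [0.5, 2.5]].

Step 3 — invert S. det(S) = 3.2·2.5 - (0.5)² = 7.75.
  S^{-1} = (1/det) · [[d, -b], [-b, a]] = [[0.3226, -0.0645],
 [-0.0645, 0.4129]].

Step 4 — quadratic form (x̄ - mu_0)^T · S^{-1} · (x̄ - mu_0):
  S^{-1} · (x̄ - mu_0) = (-0.5806, 0.1161),
  (x̄ - mu_0)^T · [...] = (-1.8)·(-0.5806) + (0)·(0.1161) = 1.0452.

Step 5 — scale by n: T² = 5 · 1.0452 = 5.2258.

T² ≈ 5.2258


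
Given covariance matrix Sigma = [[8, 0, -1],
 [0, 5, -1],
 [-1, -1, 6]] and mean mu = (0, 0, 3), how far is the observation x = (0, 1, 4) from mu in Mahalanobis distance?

Step 1 — centre the observation: (x - mu) = (0, 1, 1).

Step 2 — invert Sigma (cofactor / det for 3×3, or solve directly):
  Sigma^{-1} = [[0.1278, 0.0044, 0.022],
 [0.0044, 0.207, 0.0352],
 [0.022, 0.0352, 0.1762]].

Step 3 — form the quadratic (x - mu)^T · Sigma^{-1} · (x - mu):
  Sigma^{-1} · (x - mu) = (0.0264, 0.2423, 0.2115).
  (x - mu)^T · [Sigma^{-1} · (x - mu)] = (0)·(0.0264) + (1)·(0.2423) + (1)·(0.2115) = 0.4537.

Step 4 — take square root: d = √(0.4537) ≈ 0.6736.

d(x, mu) = √(0.4537) ≈ 0.6736


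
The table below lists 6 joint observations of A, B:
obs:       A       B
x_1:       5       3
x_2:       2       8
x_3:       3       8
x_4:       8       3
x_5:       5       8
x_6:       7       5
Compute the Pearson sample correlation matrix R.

Step 1 — column means:
  mean(A) = (5 + 2 + 3 + 8 + 5 + 7) / 6 = 30/6 = 5
  mean(B) = (3 + 8 + 8 + 3 + 8 + 5) / 6 = 35/6 = 5.8333

Step 2 — sample variances and covariances s[i,j] = (1/(n-1)) · Σ_k (x_{k,i} - mean_i) · (x_{k,j} - mean_j), with n-1 = 5:
  s[A,A] = ((0)·(0) + (-3)·(-3) + (-2)·(-2) + (3)·(3) + (0)·(0) + (2)·(2)) / 5 = 26/5 = 5.2
  s[A,B] = ((0)·(-2.8333) + (-3)·(2.1667) + (-2)·(2.1667) + (3)·(-2.8333) + (0)·(2.1667) + (2)·(-0.8333)) / 5 = -21/5 = -4.2
  s[B,B] = ((-2.8333)·(-2.8333) + (2.1667)·(2.1667) + (2.1667)·(2.1667) + (-2.8333)·(-2.8333) + (2.1667)·(2.1667) + (-0.8333)·(-0.8333)) / 5 = 30.8333/5 = 6.1667
  Sample standard deviations s_i = √(s[i,i]):
  s(A) = √(5.2) = 2.2804
  s(B) = √(6.1667) = 2.4833

Step 3 — r_{ij} = s_{ij} / (s_i · s_j):
  r[A,A] = 1 (diagonal).
  r[A,B] = -4.2 / (2.2804 · 2.4833) = -4.2 / 5.6627 = -0.7417
  r[B,B] = 1 (diagonal).

R is symmetric with unit diagonal. Assembling:

R = [[1, -0.7417],
 [-0.7417, 1]]


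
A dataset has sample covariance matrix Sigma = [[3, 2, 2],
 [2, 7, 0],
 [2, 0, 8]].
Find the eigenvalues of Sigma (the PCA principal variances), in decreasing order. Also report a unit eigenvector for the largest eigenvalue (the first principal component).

Step 1 — characteristic polynomial p(λ) = det(λI - Sigma) = λ³ - tr·λ² + c_1·λ - det, where tr = trace, c_1 = sum of the principal 2×2 minors, det = det(Sigma):
  tr = 3 + 7 + 8 = 18,
  c_1 = (3·7 - (2)²) + (3·8 - (2)²) + (7·8 - (0)²) = 17 + 20 + 56 = 93,
  det = 3·(7·8 - (0)²) - (2)·((2)·8 - (0)·(2)) + (2)·((2)·(0) - 7·(2)) = 3·(56) - (2)·(16) + (2)·(-14) = 108.
  So p(λ) = λ³ - 18λ² + 93λ - 108.
Step 2 — look for an integer root (rational root theorem: any rational root is an integer divisor of 108). Testing λ = 9:
  p(9) = 729 - 1458 + 837 - 108 = 0  ✓
  Dividing out (λ - 9): p(λ) = (λ - 9)(λ² - 9λ + 12).
Step 3 — remaining eigenvalues from the quadratic λ² - 9λ + 12 = 0:
  Δ = 9² - 4·12 = 81 - 48 = 33,  λ = (9 ± √33)/2 = (9 ± 5.7446)/2 ≈ 7.3723 or 1.6277.
  Sorted: λ_1 = 9,  λ_2 = 7.3723,  λ_3 = 1.6277  (check: sum = 18 = tr ✓).

Step 4 — unit eigenvector for λ_1 = 9: v spans the null space of (Sigma - λ_1 I), whose rows are
  r_1 = (-6, 2, 2),  r_2 = (2, -2, 0),  r_3 = (2, 0, -1).
  v is orthogonal to every row, so take v ∝ r_1 × r_2 = ((2)·(0) - (2)·(-2), (2)·(2) - (-6)·(0), (-6)·(-2) - (2)·(2)) = (4, 4, 8).
  Rescale (divide by 4): u = (1, 1, 2).
  ||u|| = √((1)² + (1)² + (2)²) = √(6) ≈ 2.4495,  v_1 = u/||u|| ≈ (0.4082, 0.4082, 0.8165) (||v_1|| = 1).

λ_1 = 9,  λ_2 = 7.3723,  λ_3 = 1.6277;  v_1 ≈ (0.4082, 0.4082, 0.8165)


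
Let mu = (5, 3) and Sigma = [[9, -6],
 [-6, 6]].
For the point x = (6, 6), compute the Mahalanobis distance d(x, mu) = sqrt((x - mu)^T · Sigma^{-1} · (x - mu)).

Step 1 — centre the observation: (x - mu) = (1, 3).

Step 2 — invert Sigma. det(Sigma) = 9·6 - (-6)² = 18.
  Sigma^{-1} = (1/det) · [[d, -b], [-b, a]] = [[0.3333, 0.3333],
 [0.3333, 0.5]].

Step 3 — form the quadratic (x - mu)^T · Sigma^{-1} · (x - mu):
  Sigma^{-1} · (x - mu) = (1.3333, 1.8333).
  (x - mu)^T · [Sigma^{-1} · (x - mu)] = (1)·(1.3333) + (3)·(1.8333) = 6.8333.

Step 4 — take square root: d = √(6.8333) ≈ 2.6141.

d(x, mu) = √(6.8333) ≈ 2.6141


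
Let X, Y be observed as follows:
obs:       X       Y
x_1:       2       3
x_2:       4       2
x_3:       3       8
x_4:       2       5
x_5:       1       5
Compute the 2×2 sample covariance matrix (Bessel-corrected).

Step 1 — column means:
  mean(X) = (2 + 4 + 3 + 2 + 1) / 5 = 12/5 = 2.4
  mean(Y) = (3 + 2 + 8 + 5 + 5) / 5 = 23/5 = 4.6

Step 2 — sample covariance S[i,j] = (1/(n-1)) · Σ_k (x_{k,i} - mean_i) · (x_{k,j} - mean_j), with n-1 = 4.
  S[X,X] = ((-0.4)·(-0.4) + (1.6)·(1.6) + (0.6)·(0.6) + (-0.4)·(-0.4) + (-1.4)·(-1.4)) / 4 = 5.2/4 = 1.3
  S[X,Y] = ((-0.4)·(-1.6) + (1.6)·(-2.6) + (0.6)·(3.4) + (-0.4)·(0.4) + (-1.4)·(0.4)) / 4 = -2.2/4 = -0.55
  S[Y,Y] = ((-1.6)·(-1.6) + (-2.6)·(-2.6) + (3.4)·(3.4) + (0.4)·(0.4) + (0.4)·(0.4)) / 4 = 21.2/4 = 5.3

S is symmetric (S[j,i] = S[i,j]). Assembling:

S = [[1.3, -0.55],
 [-0.55, 5.3]]


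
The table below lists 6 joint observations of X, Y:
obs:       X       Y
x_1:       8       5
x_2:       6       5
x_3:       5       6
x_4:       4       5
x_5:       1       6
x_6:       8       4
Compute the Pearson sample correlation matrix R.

Step 1 — column means:
  mean(X) = (8 + 6 + 5 + 4 + 1 + 8) / 6 = 32/6 = 5.3333
  mean(Y) = (5 + 5 + 6 + 5 + 6 + 4) / 6 = 31/6 = 5.1667

Step 2 — sample variances and covariances s[i,j] = (1/(n-1)) · Σ_k (x_{k,i} - mean_i) · (x_{k,j} - mean_j), with n-1 = 5:
  s[X,X] = ((2.6667)·(2.6667) + (0.6667)·(0.6667) + (-0.3333)·(-0.3333) + (-1.3333)·(-1.3333) + (-4.3333)·(-4.3333) + (2.6667)·(2.6667)) / 5 = 35.3333/5 = 7.0667
  s[X,Y] = ((2.6667)·(-0.1667) + (0.6667)·(-0.1667) + (-0.3333)·(0.8333) + (-1.3333)·(-0.1667) + (-4.3333)·(0.8333) + (2.6667)·(-1.1667)) / 5 = -7.3333/5 = -1.4667
  s[Y,Y] = ((-0.1667)·(-0.1667) + (-0.1667)·(-0.1667) + (0.8333)·(0.8333) + (-0.1667)·(-0.1667) + (0.8333)·(0.8333) + (-1.1667)·(-1.1667)) / 5 = 2.8333/5 = 0.5667
  Sample standard deviations s_i = √(s[i,i]):
  s(X) = √(7.0667) = 2.6583
  s(Y) = √(0.5667) = 0.7528

Step 3 — r_{ij} = s_{ij} / (s_i · s_j):
  r[X,X] = 1 (diagonal).
  r[X,Y] = -1.4667 / (2.6583 · 0.7528) = -1.4667 / 2.0011 = -0.7329
  r[Y,Y] = 1 (diagonal).

R is symmetric with unit diagonal. Assembling:

R = [[1, -0.7329],
 [-0.7329, 1]]


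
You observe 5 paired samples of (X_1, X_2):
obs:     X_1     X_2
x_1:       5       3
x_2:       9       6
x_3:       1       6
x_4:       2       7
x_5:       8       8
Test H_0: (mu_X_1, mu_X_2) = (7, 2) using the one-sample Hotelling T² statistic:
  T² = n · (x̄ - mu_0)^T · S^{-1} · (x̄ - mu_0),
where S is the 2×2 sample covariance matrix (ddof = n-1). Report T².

Step 1 — sample mean vector:
  mean(X_1) = (5 + 9 + 1 + 2 + 8) / 5 = 25/5 = 5
  mean(X_2) = (3 + 6 + 6 + 7 + 8) / 5 = 30/5 = 6
  x̄ = (5, 6),  deviation x̄ - mu_0 = (5, 6) - (7, 2) = (-2, 4).

Step 2 — sample covariance matrix, S[i,j] = (1/(n-1)) · Σ_k (x_{k,i} - mean_i) · (x_{k,j} - mean_j), divisor n-1 = 4:
  S[X_1,X_1] = ((0)·(0) + (4)·(4) + (-4)·(-4) + (-3)·(-3) + (3)·(3)) / 4 = 50/4 = 12.5
  S[X_1,X_2] = ((0)·(-3) + (4)·(0) + (-4)·(0) + (-3)·(1) + (3)·(2)) / 4 = 3/4 = 0.75
  S[X_2,X_2] = ((-3)·(-3) + (0)·(0) + (0)·(0) + (1)·(1) + (2)·(2)) / 4 = 14/4 = 3.5
  S = [[12.5, 0.75],
 [0.75, 3.5]].

Step 3 — invert S. det(S) = 12.5·3.5 - (0.75)² = 43.1875.
  S^{-1} = (1/det) · [[d, -b], [-b, a]] = [[0.081, -0.0174],
 [-0.0174, 0.2894]].

Step 4 — quadratic form (x̄ - mu_0)^T · S^{-1} · (x̄ - mu_0):
  S^{-1} · (x̄ - mu_0) = (-0.2315, 1.1925),
  (x̄ - mu_0)^T · [...] = (-2)·(-0.2315) + (4)·(1.1925) = 5.233.

Step 5 — scale by n: T² = 5 · 5.233 = 26.165.

T² ≈ 26.165


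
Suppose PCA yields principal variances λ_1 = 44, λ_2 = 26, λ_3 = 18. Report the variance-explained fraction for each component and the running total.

Step 1 — total variance = trace(Sigma) = Σ λ_i = 44 + 26 + 18 = 88.

Step 2 — fraction explained by component i = λ_i / Σ λ:
  PC1: 44/88 = 0.5
  PC2: 26/88 = 0.2955
  PC3: 18/88 = 0.2045

Step 3 — cumulative fraction after k components = (λ_1 + ... + λ_k) / Σ λ:
  k = 1: 44/88 = 0.5
  k = 2: (44 + 26)/88 = 70/88 = 0.7955
  k = 3: (44 + 26 + 18)/88 = 88/88 = 1

Summary (fraction, with percent):

explained: PC1 0.5 (50%), PC2 0.2955 (29.55%), PC3 0.2045 (20.45%);  cumulative: 0.5, 0.7955, 1


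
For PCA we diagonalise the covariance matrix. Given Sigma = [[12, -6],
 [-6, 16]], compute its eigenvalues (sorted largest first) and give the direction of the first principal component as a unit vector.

Step 1 — characteristic polynomial of 2×2 Sigma:
  det(Sigma - λI) = λ² - trace · λ + det = 0.
  trace = 12 + 16 = 28, det = 12·16 - (-6)² = 156.
Step 2 — discriminant:
  Δ = trace² - 4·det = 784 - 624 = 160.
Step 3 — eigenvalues:
  λ = (trace ± √Δ)/2 = (28 ± 12.6491)/2,
  λ_1 = 20.3246,  λ_2 = 7.6754.

Step 4 — unit eigenvector for λ_1: solve (Sigma - λ_1 I)v = 0. First row:
  (12 - 20.3246)·v_x + (-6)·v_y = 0, i.e. (-8.3246)·v_x + (-6)·v_y = 0,
  so v ∝ (b, λ_1 - a) = (-6, 8.3246); multiply by -1 so the first entry is positive: u = (6, -8.3246).
  ||u|| = √((6)² + (-8.3246)²) = √(105.2982) ≈ 10.2615,
  v_1 = u/||u|| ≈ (0.5847, -0.8112) (||v_1|| = 1).

λ_1 = 20.3246,  λ_2 = 7.6754;  v_1 ≈ (0.5847, -0.8112)


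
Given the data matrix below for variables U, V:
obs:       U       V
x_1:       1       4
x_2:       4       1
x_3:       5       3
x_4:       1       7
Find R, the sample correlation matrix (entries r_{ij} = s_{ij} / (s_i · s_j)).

Step 1 — column means:
  mean(U) = (1 + 4 + 5 + 1) / 4 = 11/4 = 2.75
  mean(V) = (4 + 1 + 3 + 7) / 4 = 15/4 = 3.75

Step 2 — sample variances and covariances s[i,j] = (1/(n-1)) · Σ_k (x_{k,i} - mean_i) · (x_{k,j} - mean_j), with n-1 = 3:
  s[U,U] = ((-1.75)·(-1.75) + (1.25)·(1.25) + (2.25)·(2.25) + (-1.75)·(-1.75)) / 3 = 12.75/3 = 4.25
  s[U,V] = ((-1.75)·(0.25) + (1.25)·(-2.75) + (2.25)·(-0.75) + (-1.75)·(3.25)) / 3 = -11.25/3 = -3.75
  s[V,V] = ((0.25)·(0.25) + (-2.75)·(-2.75) + (-0.75)·(-0.75) + (3.25)·(3.25)) / 3 = 18.75/3 = 6.25
  Sample standard deviations s_i = √(s[i,i]):
  s(U) = √(4.25) = 2.0616
  s(V) = √(6.25) = 2.5

Step 3 — r_{ij} = s_{ij} / (s_i · s_j):
  r[U,U] = 1 (diagonal).
  r[U,V] = -3.75 / (2.0616 · 2.5) = -3.75 / 5.1539 = -0.7276
  r[V,V] = 1 (diagonal).

R is symmetric with unit diagonal. Assembling:

R = [[1, -0.7276],
 [-0.7276, 1]]
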